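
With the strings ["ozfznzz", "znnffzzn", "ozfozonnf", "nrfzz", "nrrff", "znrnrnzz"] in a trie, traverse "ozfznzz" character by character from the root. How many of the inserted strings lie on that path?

Traverse "ozfznzz" character by character; count nodes along the way that are marked as word ends.
Prefixes of the query that are stored words: "ozfznzz"
Count: 1

1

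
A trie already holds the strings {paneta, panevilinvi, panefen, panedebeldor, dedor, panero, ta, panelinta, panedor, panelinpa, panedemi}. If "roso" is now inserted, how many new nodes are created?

"roso" shares no prefix with any stored word, so all 4 characters open new nodes.
4 − 0 = 4 new nodes.

4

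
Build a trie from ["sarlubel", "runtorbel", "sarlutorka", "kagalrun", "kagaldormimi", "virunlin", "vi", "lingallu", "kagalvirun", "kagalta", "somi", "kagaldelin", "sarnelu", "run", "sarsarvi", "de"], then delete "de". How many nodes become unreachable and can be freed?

After clearing the end-marker at "de", prune upward until reaching a node still needed by another word.
No other word shares any prefix with "de", so all 2 of its nodes go.
Nodes removed: 2

2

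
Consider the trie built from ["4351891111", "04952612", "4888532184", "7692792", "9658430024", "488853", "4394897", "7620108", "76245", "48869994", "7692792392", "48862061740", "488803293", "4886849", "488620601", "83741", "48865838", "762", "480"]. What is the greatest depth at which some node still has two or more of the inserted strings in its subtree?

Look for the deepest trie node that still has at least two words in its subtree.
"488620601" and "48862061740" agree on "4886206" (7 characters) before diverging; nothing deeper is shared.
Longest shared-prefix length: 7

7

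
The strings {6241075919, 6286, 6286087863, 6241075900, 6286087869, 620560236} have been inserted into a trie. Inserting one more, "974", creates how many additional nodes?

No existing word starts with "9", so every character of "974" needs a new node.
3 − 0 = 3 new nodes.

3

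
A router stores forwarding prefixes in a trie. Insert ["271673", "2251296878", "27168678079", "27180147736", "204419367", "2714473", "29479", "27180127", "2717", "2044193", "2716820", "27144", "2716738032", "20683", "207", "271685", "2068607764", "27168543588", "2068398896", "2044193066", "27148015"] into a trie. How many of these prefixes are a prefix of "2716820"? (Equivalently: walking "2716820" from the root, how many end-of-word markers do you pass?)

1

Check each prefix of "2716820" against the stored set — each match is an end-marker on the path.
Prefixes of the query that are stored words: "2716820"
Count: 1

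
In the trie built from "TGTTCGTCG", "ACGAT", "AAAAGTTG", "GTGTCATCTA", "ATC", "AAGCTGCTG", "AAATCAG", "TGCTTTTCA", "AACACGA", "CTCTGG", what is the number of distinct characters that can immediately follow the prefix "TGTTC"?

1

The children of the "TGTTC" node are the distinct next characters among strings starting with "TGTTC".
Characters that immediately follow "TGTTC" among the stored strings: {G}.
That node has 1 child edge.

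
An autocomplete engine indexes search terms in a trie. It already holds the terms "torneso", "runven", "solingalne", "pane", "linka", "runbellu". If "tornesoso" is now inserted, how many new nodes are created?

2

"torneso" is already a path in the trie; the remaining "so" must be added.
Each of the 2 remaining characters creates one node.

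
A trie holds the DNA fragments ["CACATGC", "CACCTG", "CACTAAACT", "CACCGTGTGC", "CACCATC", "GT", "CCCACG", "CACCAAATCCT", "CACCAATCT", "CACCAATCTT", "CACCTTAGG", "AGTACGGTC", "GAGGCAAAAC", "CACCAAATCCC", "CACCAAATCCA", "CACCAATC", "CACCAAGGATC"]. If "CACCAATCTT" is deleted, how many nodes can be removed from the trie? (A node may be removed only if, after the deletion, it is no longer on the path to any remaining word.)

A node on "CACCAATCTT"'s path can go only if nothing else ends at it or branches off below it.
The suffix "T" (1 node) is used only by "CACCAATCTT"; "CACCAATCT" is itself a stored word, so pruning stops there.
Nodes removed: 1

1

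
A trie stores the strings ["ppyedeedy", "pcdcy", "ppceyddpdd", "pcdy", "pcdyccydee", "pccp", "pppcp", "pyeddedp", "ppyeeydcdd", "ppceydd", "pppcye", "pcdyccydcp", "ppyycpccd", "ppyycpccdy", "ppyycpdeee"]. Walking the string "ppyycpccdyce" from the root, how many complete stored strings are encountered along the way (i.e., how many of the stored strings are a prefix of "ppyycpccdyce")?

2

Walk "ppyycpccdyce" from the root; an end-of-word marker is hit whenever a stored word is a prefix of "ppyycpccdyce".
Prefixes of the query that are stored words: "ppyycpccd", "ppyycpccdy"
Count: 2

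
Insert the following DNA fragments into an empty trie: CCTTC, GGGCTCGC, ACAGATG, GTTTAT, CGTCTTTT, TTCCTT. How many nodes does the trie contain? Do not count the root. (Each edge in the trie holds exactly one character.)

Insert word by word; a character creates a node only if that edge doesn't already exist:
  "CCTTC" → 5 new (C, C, T, T, C)
  "GGGCTCGC" → 8 new (G, G, G, C, T, C, G, C)
  "ACAGATG" → 7 new (A, C, A, G, A, T, G)
  "GTTTAT" → prefix "G" already present; 5 new (T, T, T, A, T)
  "CGTCTTTT" → prefix "C" already present; 7 new (G, T, C, T, T, T, T)
  "TTCCTT" → 6 new (T, T, C, C, T, T)
Total nodes = 5 + 8 + 7 + 5 + 7 + 6 = 38

38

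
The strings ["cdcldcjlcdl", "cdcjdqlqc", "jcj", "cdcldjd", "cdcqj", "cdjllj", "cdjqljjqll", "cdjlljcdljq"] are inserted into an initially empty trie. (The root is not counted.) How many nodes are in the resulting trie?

For each word, the new-node count is its length minus the longest prefix already in the trie:
  "cdcldcjlcdl" → 11 new (c, d, c, l, d, c, j, l, c, d, l)
  "cdcjdqlqc" → prefix "cdc" already present; 6 new (j, d, q, l, q, c)
  "jcj" → 3 new (j, c, j)
  "cdcldjd" → prefix "cdcld" already present; 2 new (j, d)
  "cdcqj" → prefix "cdc" already present; 2 new (q, j)
  "cdjllj" → prefix "cd" already present; 4 new (j, l, l, j)
  "cdjqljjqll" → prefix "cdj" already present; 7 new (q, l, j, j, q, l, l)
  "cdjlljcdljq" → prefix "cdjllj" already present; 5 new (c, d, l, j, q)
Total nodes = 11 + 6 + 3 + 2 + 2 + 4 + 7 + 5 = 40

40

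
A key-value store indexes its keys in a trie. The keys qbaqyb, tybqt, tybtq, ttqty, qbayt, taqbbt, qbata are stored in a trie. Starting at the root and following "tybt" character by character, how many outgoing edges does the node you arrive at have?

The children of the "tybt" node are the distinct next characters among strings starting with "tybt".
Distinct next characters after "tybt": q.
That node has 1 child edge.

1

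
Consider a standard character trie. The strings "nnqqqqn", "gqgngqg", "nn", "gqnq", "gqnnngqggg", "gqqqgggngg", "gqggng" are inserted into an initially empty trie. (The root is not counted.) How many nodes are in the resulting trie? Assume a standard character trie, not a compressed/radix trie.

34

Trie structure (* marks end of a word):
(root)
├─ g
│  └─ q
│     ├─ g
│     │  ├─ g
│     │  │  └─ n
│     │  │     └─ g *
│     │  └─ n
│     │     └─ g
│     │        └─ q
│     │           └─ g *
│     ├─ n
│     │  ├─ n
│     │  │  └─ n
│     │  │     └─ g
│     │  │        └─ q
│     │  │           └─ g
│     │  │              └─ g
│     │  │                 └─ g *
│     │  └─ q *
│     └─ q
│        └─ q
│           └─ g
│              └─ g
│                 └─ g
│                    └─ n
│                       └─ g
│                          └─ g *
└─ n
   └─ n *
      └─ q
         └─ q
            └─ q
               └─ q
                  └─ n *
Counting every labelled node above: 34.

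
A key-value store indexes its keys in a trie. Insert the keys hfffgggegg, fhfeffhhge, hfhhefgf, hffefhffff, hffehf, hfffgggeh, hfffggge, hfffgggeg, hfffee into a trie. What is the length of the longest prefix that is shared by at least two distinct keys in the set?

9

Look for the deepest trie node that still has at least two words in its subtree.
"hfffgggeg" and "hfffgggegg" agree on "hfffgggeg" (9 characters) before diverging; nothing deeper is shared.
Longest shared-prefix length: 9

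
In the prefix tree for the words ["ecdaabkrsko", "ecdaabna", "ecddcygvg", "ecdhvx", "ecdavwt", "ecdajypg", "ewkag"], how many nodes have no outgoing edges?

A leaf is a node with no children — equivalently, the end of a word that is not a proper prefix of any other stored word.
Those words: "ecdaabkrsko", "ecdaabna", "ecdajypg", "ecdavwt", "ecddcygvg", "ecdhvx", "ewkag"
Leaf count: 7

7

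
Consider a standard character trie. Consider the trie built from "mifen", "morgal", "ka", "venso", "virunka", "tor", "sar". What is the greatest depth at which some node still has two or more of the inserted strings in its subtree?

1

The deepest shared node is where two words last agree before diverging.
"mifen" and "morgal" agree on "m" (1 characters) before diverging; nothing deeper is shared.
Longest shared-prefix length: 1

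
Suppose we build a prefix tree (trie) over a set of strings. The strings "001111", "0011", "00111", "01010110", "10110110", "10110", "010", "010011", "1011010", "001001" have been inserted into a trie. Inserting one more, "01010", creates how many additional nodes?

"01010" is already a full path in the trie; only an end-marker is added.
No new nodes are needed: 0.

0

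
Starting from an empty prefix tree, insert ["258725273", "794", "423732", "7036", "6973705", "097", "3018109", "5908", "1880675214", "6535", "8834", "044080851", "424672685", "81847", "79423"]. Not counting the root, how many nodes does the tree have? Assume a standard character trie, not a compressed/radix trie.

80

For each word, the new-node count is its length minus the longest prefix already in the trie:
  "258725273" → 9 new (2, 5, 8, 7, 2, 5, 2, 7, 3)
  "794" → 3 new (7, 9, 4)
  "423732" → 6 new (4, 2, 3, 7, 3, 2)
  "7036" → prefix "7" already present; 3 new (0, 3, 6)
  "6973705" → 7 new (6, 9, 7, 3, 7, 0, 5)
  "097" → 3 new (0, 9, 7)
  "3018109" → 7 new (3, 0, 1, 8, 1, 0, 9)
  "5908" → 4 new (5, 9, 0, 8)
  "1880675214" → 10 new (1, 8, 8, 0, 6, 7, 5, 2, 1, 4)
  "6535" → prefix "6" already present; 3 new (5, 3, 5)
  "8834" → 4 new (8, 8, 3, 4)
  "044080851" → prefix "0" already present; 8 new (4, 4, 0, 8, 0, 8, 5, 1)
  "424672685" → prefix "42" already present; 7 new (4, 6, 7, 2, 6, 8, 5)
  "81847" → prefix "8" already present; 4 new (1, 8, 4, 7)
  "79423" → prefix "794" already present; 2 new (2, 3)
Total nodes = 9 + 3 + 6 + 3 + 7 + 3 + 7 + 4 + 10 + 3 + 4 + 8 + 7 + 4 + 2 = 80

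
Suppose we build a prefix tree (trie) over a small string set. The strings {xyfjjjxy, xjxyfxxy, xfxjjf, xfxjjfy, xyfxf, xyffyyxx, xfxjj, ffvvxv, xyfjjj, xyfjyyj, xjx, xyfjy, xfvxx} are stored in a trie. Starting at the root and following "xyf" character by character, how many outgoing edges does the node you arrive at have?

3

Walk "xyf" from the root, arriving at one node.
Characters that immediately follow "xyf" among the stored strings: {f, j, x}.
That node has 3 child edges.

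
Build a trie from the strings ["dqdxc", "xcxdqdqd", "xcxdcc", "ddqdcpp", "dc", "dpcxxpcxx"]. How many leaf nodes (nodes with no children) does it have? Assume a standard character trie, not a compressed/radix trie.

6

Leaves are exactly the stored words that no other stored word extends.
Those words: "dc", "ddqdcpp", "dpcxxpcxx", "dqdxc", "xcxdcc", "xcxdqdqd"
Leaf count: 6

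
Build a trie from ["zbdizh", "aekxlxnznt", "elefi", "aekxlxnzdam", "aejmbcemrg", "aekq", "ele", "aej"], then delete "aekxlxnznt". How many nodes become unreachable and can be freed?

2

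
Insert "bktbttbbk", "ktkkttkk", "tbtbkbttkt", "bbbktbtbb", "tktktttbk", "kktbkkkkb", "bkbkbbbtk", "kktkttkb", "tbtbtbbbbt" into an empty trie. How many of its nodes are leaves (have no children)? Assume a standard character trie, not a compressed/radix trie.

A leaf is a node with no children — equivalently, the end of a word that is not a proper prefix of any other stored word.
Those words: "bbbktbtbb", "bkbkbbbtk", "bktbttbbk", "kktbkkkkb", "kktkttkb", "ktkkttkk", "tbtbkbttkt", "tbtbtbbbbt", "tktktttbk"
Leaf count: 9

9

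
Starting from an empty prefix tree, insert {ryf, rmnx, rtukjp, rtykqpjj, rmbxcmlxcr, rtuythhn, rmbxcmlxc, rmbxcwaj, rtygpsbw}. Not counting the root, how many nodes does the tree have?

Insert word by word; a character creates a node only if that edge doesn't already exist:
  "ryf" → 3 new (r, y, f)
  "rmnx" → prefix "r" already present; 3 new (m, n, x)
  "rtukjp" → prefix "r" already present; 5 new (t, u, k, j, p)
  "rtykqpjj" → prefix "rt" already present; 6 new (y, k, q, p, j, j)
  "rmbxcmlxcr" → prefix "rm" already present; 8 new (b, x, c, m, l, x, c, r)
  "rtuythhn" → prefix "rtu" already present; 5 new (y, t, h, h, n)
  "rmbxcmlxc" → prefix "rmbxcmlxc" already present; 0 new (none)
  "rmbxcwaj" → prefix "rmbxc" already present; 3 new (w, a, j)
  "rtygpsbw" → prefix "rty" already present; 5 new (g, p, s, b, w)
Total nodes = 3 + 3 + 5 + 6 + 8 + 5 + 0 + 3 + 5 = 38

38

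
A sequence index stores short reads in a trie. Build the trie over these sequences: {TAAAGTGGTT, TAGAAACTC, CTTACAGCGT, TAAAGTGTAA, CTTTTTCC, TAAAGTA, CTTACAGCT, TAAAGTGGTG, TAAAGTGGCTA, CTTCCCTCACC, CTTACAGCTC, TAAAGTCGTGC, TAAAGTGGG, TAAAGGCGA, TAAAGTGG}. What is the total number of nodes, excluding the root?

60

Insert word by word; a character creates a node only if that edge doesn't already exist:
  "TAAAGTGGTT" → 10 new (T, A, A, A, G, T, G, G, T, T)
  "TAGAAACTC" → prefix "TA" already present; 7 new (G, A, A, A, C, T, C)
  "CTTACAGCGT" → 10 new (C, T, T, A, C, A, G, C, G, T)
  "TAAAGTGTAA" → prefix "TAAAGTG" already present; 3 new (T, A, A)
  "CTTTTTCC" → prefix "CTT" already present; 5 new (T, T, T, C, C)
  "TAAAGTA" → prefix "TAAAGT" already present; 1 new (A)
  "CTTACAGCT" → prefix "CTTACAGC" already present; 1 new (T)
  "TAAAGTGGTG" → prefix "TAAAGTGGT" already present; 1 new (G)
  "TAAAGTGGCTA" → prefix "TAAAGTGG" already present; 3 new (C, T, A)
  "CTTCCCTCACC" → prefix "CTT" already present; 8 new (C, C, C, T, C, A, C, C)
  "CTTACAGCTC" → prefix "CTTACAGCT" already present; 1 new (C)
  "TAAAGTCGTGC" → prefix "TAAAGT" already present; 5 new (C, G, T, G, C)
  "TAAAGTGGG" → prefix "TAAAGTGG" already present; 1 new (G)
  "TAAAGGCGA" → prefix "TAAAG" already present; 4 new (G, C, G, A)
  "TAAAGTGG" → prefix "TAAAGTGG" already present; 0 new (none)
Total nodes = 10 + 7 + 10 + 3 + 5 + 1 + 1 + 1 + 3 + 8 + 1 + 5 + 1 + 4 + 0 = 60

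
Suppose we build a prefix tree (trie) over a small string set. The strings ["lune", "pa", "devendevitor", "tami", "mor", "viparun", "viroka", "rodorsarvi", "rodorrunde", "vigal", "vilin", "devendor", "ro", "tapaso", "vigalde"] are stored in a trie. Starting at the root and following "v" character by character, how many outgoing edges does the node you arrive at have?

Follow the path "v" to its node, then look at its outgoing edges.
Distinct next characters after "v": i.
That node has 1 child edge.

1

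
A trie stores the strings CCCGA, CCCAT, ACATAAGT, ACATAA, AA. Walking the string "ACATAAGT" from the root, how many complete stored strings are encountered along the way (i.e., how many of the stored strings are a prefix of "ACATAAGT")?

Traverse "ACATAAGT" character by character; count nodes along the way that are marked as word ends.
Prefixes of the query that are stored words: "ACATAA", "ACATAAGT"
Count: 2

2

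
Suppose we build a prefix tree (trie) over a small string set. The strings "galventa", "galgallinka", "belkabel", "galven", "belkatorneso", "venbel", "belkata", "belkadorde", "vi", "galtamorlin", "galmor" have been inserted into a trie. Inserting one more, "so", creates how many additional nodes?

2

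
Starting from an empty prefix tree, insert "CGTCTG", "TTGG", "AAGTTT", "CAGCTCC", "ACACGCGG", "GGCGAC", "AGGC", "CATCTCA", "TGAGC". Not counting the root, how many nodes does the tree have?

Trace insertions, counting only characters that open a new branch:
  "CGTCTG" → 6 new (C, G, T, C, T, G)
  "TTGG" → 4 new (T, T, G, G)
  "AAGTTT" → 6 new (A, A, G, T, T, T)
  "CAGCTCC" → prefix "C" already present; 6 new (A, G, C, T, C, C)
  "ACACGCGG" → prefix "A" already present; 7 new (C, A, C, G, C, G, G)
  "GGCGAC" → 6 new (G, G, C, G, A, C)
  "AGGC" → prefix "A" already present; 3 new (G, G, C)
  "CATCTCA" → prefix "CA" already present; 5 new (T, C, T, C, A)
  "TGAGC" → prefix "T" already present; 4 new (G, A, G, C)
Total nodes = 6 + 4 + 6 + 6 + 7 + 6 + 3 + 5 + 4 = 47

47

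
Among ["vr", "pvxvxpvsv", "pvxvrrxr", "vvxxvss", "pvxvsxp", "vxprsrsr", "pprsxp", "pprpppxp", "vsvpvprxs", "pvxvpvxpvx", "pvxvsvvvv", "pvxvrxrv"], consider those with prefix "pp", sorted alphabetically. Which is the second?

Filter for "pp…" and sort: "pprpppxp", "pprsxp"
The 2nd is pprsxp.

pprsxp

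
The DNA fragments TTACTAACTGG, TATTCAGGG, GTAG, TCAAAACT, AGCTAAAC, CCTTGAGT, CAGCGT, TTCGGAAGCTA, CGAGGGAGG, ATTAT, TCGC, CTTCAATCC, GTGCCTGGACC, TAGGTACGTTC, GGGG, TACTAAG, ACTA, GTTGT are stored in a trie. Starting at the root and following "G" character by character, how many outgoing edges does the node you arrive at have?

2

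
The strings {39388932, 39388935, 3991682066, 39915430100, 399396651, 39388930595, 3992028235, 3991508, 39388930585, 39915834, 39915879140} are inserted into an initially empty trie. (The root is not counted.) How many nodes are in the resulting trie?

53

For each word, the new-node count is its length minus the longest prefix already in the trie:
  "39388932" → 8 new (3, 9, 3, 8, 8, 9, 3, 2)
  "39388935" → prefix "3938893" already present; 1 new (5)
  "3991682066" → prefix "39" already present; 8 new (9, 1, 6, 8, 2, 0, 6, 6)
  "39915430100" → prefix "3991" already present; 7 new (5, 4, 3, 0, 1, 0, 0)
  "399396651" → prefix "399" already present; 6 new (3, 9, 6, 6, 5, 1)
  "39388930595" → prefix "3938893" already present; 4 new (0, 5, 9, 5)
  "3992028235" → prefix "399" already present; 7 new (2, 0, 2, 8, 2, 3, 5)
  "3991508" → prefix "39915" already present; 2 new (0, 8)
  "39388930585" → prefix "393889305" already present; 2 new (8, 5)
  "39915834" → prefix "39915" already present; 3 new (8, 3, 4)
  "39915879140" → prefix "399158" already present; 5 new (7, 9, 1, 4, 0)
Total nodes = 8 + 1 + 8 + 7 + 6 + 4 + 7 + 2 + 2 + 3 + 5 = 53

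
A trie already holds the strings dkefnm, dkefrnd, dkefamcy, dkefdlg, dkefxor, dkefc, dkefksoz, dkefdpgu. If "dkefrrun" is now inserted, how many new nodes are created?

3

The longest prefix of "dkefrrun" already in the trie is "dkefr" (length 5).
New nodes needed: |"dkefrrun"| − 5 = 8 − 5 = 3.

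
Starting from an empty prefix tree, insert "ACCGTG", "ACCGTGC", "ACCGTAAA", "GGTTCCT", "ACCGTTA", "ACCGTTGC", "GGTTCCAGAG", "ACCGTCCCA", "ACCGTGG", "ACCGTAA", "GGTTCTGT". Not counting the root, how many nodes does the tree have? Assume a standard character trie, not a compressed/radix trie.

33

Insert word by word; a character creates a node only if that edge doesn't already exist:
  "ACCGTG" → 6 new (A, C, C, G, T, G)
  "ACCGTGC" → prefix "ACCGTG" already present; 1 new (C)
  "ACCGTAAA" → prefix "ACCGT" already present; 3 new (A, A, A)
  "GGTTCCT" → 7 new (G, G, T, T, C, C, T)
  "ACCGTTA" → prefix "ACCGT" already present; 2 new (T, A)
  "ACCGTTGC" → prefix "ACCGTT" already present; 2 new (G, C)
  "GGTTCCAGAG" → prefix "GGTTCC" already present; 4 new (A, G, A, G)
  "ACCGTCCCA" → prefix "ACCGT" already present; 4 new (C, C, C, A)
  "ACCGTGG" → prefix "ACCGTG" already present; 1 new (G)
  "ACCGTAA" → prefix "ACCGTAA" already present; 0 new (none)
  "GGTTCTGT" → prefix "GGTTC" already present; 3 new (T, G, T)
Total nodes = 6 + 1 + 3 + 7 + 2 + 2 + 4 + 4 + 1 + 0 + 3 = 33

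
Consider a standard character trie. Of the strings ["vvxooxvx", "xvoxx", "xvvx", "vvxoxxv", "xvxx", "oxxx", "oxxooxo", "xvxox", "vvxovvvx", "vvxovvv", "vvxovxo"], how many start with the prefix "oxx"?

2

Walk to "oxx"; the words in its subtree are exactly those with that prefix.
Matches: "oxxooxo", "oxxx"
Count: 2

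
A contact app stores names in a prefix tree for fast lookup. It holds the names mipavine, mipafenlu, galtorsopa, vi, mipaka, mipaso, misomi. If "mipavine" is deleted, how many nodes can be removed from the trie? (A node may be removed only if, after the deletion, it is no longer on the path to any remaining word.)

4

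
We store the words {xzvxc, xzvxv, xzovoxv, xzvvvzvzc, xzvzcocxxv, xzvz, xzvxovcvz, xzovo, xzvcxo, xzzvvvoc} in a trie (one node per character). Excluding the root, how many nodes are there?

38

Count nodes per top-level branch (shared prefixes stored once):
  'x'-branch (xzovo, xzovoxv, xzvcxo, xzvvvzvzc, xzvxc, xzvxovcvz, xzvxv, xzvz, xzvzcocxxv, xzzvvvoc): 38 nodes
Sum: 38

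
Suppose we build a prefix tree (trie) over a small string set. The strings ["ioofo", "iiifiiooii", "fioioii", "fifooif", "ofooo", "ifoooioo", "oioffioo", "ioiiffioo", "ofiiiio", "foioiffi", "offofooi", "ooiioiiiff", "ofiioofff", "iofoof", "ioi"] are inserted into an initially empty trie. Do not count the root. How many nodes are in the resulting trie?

Trace insertions, counting only characters that open a new branch:
  "ioofo" → 5 new (i, o, o, f, o)
  "iiifiiooii" → prefix "i" already present; 9 new (i, i, f, i, i, o, o, i, i)
  "fioioii" → 7 new (f, i, o, i, o, i, i)
  "fifooif" → prefix "fi" already present; 5 new (f, o, o, i, f)
  "ofooo" → 5 new (o, f, o, o, o)
  "ifoooioo" → prefix "i" already present; 7 new (f, o, o, o, i, o, o)
  "oioffioo" → prefix "o" already present; 7 new (i, o, f, f, i, o, o)
  "ioiiffioo" → prefix "io" already present; 7 new (i, i, f, f, i, o, o)
  "ofiiiio" → prefix "of" already present; 5 new (i, i, i, i, o)
  "foioiffi" → prefix "f" already present; 7 new (o, i, o, i, f, f, i)
  "offofooi" → prefix "of" already present; 6 new (f, o, f, o, o, i)
  "ooiioiiiff" → prefix "o" already present; 9 new (o, i, i, o, i, i, i, f, f)
  "ofiioofff" → prefix "ofii" already present; 5 new (o, o, f, f, f)
  "iofoof" → prefix "io" already present; 4 new (f, o, o, f)
  "ioi" → prefix "ioi" already present; 0 new (none)
Total nodes = 5 + 9 + 7 + 5 + 5 + 7 + 7 + 7 + 5 + 7 + 6 + 9 + 5 + 4 + 0 = 88

88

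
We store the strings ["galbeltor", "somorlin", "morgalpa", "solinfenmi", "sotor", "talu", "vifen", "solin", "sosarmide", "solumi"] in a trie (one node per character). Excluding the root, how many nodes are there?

Insert word by word; a character creates a node only if that edge doesn't already exist:
  "galbeltor" → 9 new (g, a, l, b, e, l, t, o, r)
  "somorlin" → 8 new (s, o, m, o, r, l, i, n)
  "morgalpa" → 8 new (m, o, r, g, a, l, p, a)
  "solinfenmi" → prefix "so" already present; 8 new (l, i, n, f, e, n, m, i)
  "sotor" → prefix "so" already present; 3 new (t, o, r)
  "talu" → 4 new (t, a, l, u)
  "vifen" → 5 new (v, i, f, e, n)
  "solin" → prefix "solin" already present; 0 new (none)
  "sosarmide" → prefix "so" already present; 7 new (s, a, r, m, i, d, e)
  "solumi" → prefix "sol" already present; 3 new (u, m, i)
Total nodes = 9 + 8 + 8 + 8 + 3 + 4 + 5 + 0 + 7 + 3 = 55

55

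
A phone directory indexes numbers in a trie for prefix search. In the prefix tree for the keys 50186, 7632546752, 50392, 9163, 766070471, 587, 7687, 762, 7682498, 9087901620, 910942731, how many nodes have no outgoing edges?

11

Leaves are exactly the stored words that no other stored word extends.
Those words: "50186", "50392", "587", "762", "7632546752", "766070471", "7682498", "7687", "9087901620", "910942731", "9163"
Leaf count: 11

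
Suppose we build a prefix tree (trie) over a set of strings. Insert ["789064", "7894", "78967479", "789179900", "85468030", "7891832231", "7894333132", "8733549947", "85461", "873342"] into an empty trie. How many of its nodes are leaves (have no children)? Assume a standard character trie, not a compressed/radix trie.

9

Leaves are exactly the stored words that no other stored word extends.
Those words: "789064", "789179900", "7891832231", "7894333132", "78967479", "85461", "85468030", "873342", "8733549947"
Leaf count: 9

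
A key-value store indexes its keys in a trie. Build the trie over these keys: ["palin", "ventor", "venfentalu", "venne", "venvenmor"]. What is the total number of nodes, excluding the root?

Insert word by word; a character creates a node only if that edge doesn't already exist:
  "palin" → 5 new (p, a, l, i, n)
  "ventor" → 6 new (v, e, n, t, o, r)
  "venfentalu" → prefix "ven" already present; 7 new (f, e, n, t, a, l, u)
  "venne" → prefix "ven" already present; 2 new (n, e)
  "venvenmor" → prefix "ven" already present; 6 new (v, e, n, m, o, r)
Total nodes = 5 + 6 + 7 + 2 + 6 = 26

26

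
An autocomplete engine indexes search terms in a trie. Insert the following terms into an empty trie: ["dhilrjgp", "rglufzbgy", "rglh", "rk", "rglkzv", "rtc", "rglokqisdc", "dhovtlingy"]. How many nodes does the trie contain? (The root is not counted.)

Trie structure (* marks end of a word):
(root)
├─ d
│  └─ h
│     ├─ i
│     │  └─ l
│     │     └─ r
│     │        └─ j
│     │           └─ g
│     │              └─ p *
│     └─ o
│        └─ v
│           └─ t
│              └─ l
│                 └─ i
│                    └─ n
│                       └─ g
│                          └─ y *
└─ r
   ├─ g
   │  └─ l
   │     ├─ h *
   │     ├─ k
   │     │  └─ z
   │     │     └─ v *
   │     ├─ o
   │     │  └─ k
   │     │     └─ q
   │     │        └─ i
   │     │           └─ s
   │     │              └─ d
   │     │                 └─ c *
   │     └─ u
   │        └─ f
   │           └─ z
   │              └─ b
   │                 └─ g
   │                    └─ y *
   ├─ k *
   └─ t
      └─ c *
Counting every labelled node above: 39.

39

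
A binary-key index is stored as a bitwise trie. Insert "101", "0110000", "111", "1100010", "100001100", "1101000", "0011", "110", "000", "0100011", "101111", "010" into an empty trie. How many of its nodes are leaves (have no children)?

9

Leaves are exactly the stored words that no other stored word extends.
Those words: "000", "0011", "0100011", "0110000", "100001100", "101111", "1100010", "1101000", "111"
Leaf count: 9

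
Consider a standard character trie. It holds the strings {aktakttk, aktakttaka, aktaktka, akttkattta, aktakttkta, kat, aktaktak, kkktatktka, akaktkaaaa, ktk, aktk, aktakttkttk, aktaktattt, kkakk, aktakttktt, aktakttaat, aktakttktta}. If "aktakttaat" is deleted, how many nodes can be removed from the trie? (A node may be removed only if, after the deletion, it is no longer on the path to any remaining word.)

After clearing the end-marker at "aktakttaat", prune upward until reaching a node still needed by another word.
The suffix "at" (2 nodes) is used only by "aktakttaat"; the node for "aktaktta" still has the child "k", so pruning stops there.
Nodes removed: 2

2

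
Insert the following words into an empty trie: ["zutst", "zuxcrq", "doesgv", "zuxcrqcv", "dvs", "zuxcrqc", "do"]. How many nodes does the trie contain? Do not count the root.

Count nodes per top-level branch (shared prefixes stored once):
  'd'-branch (do, doesgv, dvs): 8 nodes
  'z'-branch (zutst, zuxcrq, zuxcrqc, zuxcrqcv): 11 nodes
Sum: 19

19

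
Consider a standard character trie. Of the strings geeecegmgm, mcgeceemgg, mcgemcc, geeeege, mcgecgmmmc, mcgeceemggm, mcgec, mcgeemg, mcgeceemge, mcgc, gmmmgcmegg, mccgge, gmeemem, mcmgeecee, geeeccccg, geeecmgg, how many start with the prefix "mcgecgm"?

1

Filter for entries beginning with "mcgecgm":
Matches: "mcgecgmmmc"
Count: 1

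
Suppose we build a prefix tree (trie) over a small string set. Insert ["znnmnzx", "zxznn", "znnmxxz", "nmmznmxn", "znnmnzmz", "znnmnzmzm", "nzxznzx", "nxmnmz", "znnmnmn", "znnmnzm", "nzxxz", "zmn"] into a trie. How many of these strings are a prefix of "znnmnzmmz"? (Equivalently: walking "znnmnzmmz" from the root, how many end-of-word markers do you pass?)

1

Check each prefix of "znnmnzmmz" against the stored set — each match is an end-marker on the path.
Prefixes of the query that are stored words: "znnmnzm"
Count: 1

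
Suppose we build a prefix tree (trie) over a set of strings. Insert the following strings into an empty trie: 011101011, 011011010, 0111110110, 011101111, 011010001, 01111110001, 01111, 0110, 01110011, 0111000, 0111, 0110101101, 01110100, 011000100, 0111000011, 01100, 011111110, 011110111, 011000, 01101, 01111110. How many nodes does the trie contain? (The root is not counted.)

56

Count nodes per top-level branch (shared prefixes stored once):
  '0'-branch (0110, 01100, 011000, 011000100, 01101, 011010001, 0110101101, 011011010, 0111, 0111000, 0111000011, 01110011, 01110100, 011101011, 011101111, 01111, 011110111, 0111110110, 01111110, 01111110001, 011111110): 56 nodes
Sum: 56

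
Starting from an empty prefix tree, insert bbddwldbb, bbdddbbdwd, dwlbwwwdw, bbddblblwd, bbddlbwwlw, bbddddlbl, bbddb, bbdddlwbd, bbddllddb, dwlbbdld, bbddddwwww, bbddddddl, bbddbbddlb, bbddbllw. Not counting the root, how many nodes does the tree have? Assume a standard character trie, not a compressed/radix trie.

Insert word by word; a character creates a node only if that edge doesn't already exist:
  "bbddwldbb" → 9 new (b, b, d, d, w, l, d, b, b)
  "bbdddbbdwd" → prefix "bbdd" already present; 6 new (d, b, b, d, w, d)
  "dwlbwwwdw" → 9 new (d, w, l, b, w, w, w, d, w)
  "bbddblblwd" → prefix "bbdd" already present; 6 new (b, l, b, l, w, d)
  "bbddlbwwlw" → prefix "bbdd" already present; 6 new (l, b, w, w, l, w)
  "bbddddlbl" → prefix "bbddd" already present; 4 new (d, l, b, l)
  "bbddb" → prefix "bbddb" already present; 0 new (none)
  "bbdddlwbd" → prefix "bbddd" already present; 4 new (l, w, b, d)
  "bbddllddb" → prefix "bbddl" already present; 4 new (l, d, d, b)
  "dwlbbdld" → prefix "dwlb" already present; 4 new (b, d, l, d)
  "bbddddwwww" → prefix "bbdddd" already present; 4 new (w, w, w, w)
  "bbddddddl" → prefix "bbdddd" already present; 3 new (d, d, l)
  "bbddbbddlb" → prefix "bbddb" already present; 5 new (b, d, d, l, b)
  "bbddbllw" → prefix "bbddbl" already present; 2 new (l, w)
Total nodes = 9 + 6 + 9 + 6 + 6 + 4 + 0 + 4 + 4 + 4 + 4 + 3 + 5 + 2 = 66

66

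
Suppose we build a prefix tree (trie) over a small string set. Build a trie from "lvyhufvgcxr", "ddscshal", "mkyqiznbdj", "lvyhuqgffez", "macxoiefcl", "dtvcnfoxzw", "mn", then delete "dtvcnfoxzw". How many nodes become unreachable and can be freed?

9

A node on "dtvcnfoxzw"'s path can go only if nothing else ends at it or branches off below it.
The suffix "tvcnfoxzw" (9 nodes) is used only by "dtvcnfoxzw"; the node for "d" still has the child "d", so pruning stops there.
Nodes removed: 9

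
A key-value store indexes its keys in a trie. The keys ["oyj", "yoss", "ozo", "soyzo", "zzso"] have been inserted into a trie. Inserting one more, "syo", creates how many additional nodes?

"s" is already a path in the trie; the remaining "yo" must be added.
Each of the 2 remaining characters creates one node.

2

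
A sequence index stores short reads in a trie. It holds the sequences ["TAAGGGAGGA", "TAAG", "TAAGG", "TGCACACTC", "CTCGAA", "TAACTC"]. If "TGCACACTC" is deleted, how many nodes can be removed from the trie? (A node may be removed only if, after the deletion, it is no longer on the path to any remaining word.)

8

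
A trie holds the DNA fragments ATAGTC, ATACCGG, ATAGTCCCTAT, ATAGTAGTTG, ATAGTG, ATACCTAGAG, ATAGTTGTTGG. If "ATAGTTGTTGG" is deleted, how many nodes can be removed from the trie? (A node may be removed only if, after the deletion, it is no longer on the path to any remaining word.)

Walk "ATAGTTGTTGG" from the leaf back toward the root, removing each node that no remaining word uses.
The suffix "TGTTGG" (6 nodes) is used only by "ATAGTTGTTGG"; the node for "ATAGT" still has the child "C", so pruning stops there.
Nodes removed: 6

6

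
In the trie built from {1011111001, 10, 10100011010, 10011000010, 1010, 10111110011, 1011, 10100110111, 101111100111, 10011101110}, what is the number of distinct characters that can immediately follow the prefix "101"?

Follow the path "101" to its node, then look at its outgoing edges.
Characters that immediately follow "101" among the stored strings: {0, 1}.
That node has 2 child edges.

2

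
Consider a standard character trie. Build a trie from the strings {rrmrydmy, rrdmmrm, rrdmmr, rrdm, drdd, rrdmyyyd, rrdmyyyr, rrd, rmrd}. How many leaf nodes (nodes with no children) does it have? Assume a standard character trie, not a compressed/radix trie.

6

A leaf is a node with no children — equivalently, the end of a word that is not a proper prefix of any other stored word.
Those words: "drdd", "rmrd", "rrdmmrm", "rrdmyyyd", "rrdmyyyr", "rrmrydmy"
Leaf count: 6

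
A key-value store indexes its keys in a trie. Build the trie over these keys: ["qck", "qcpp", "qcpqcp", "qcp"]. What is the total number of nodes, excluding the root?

Trace insertions, counting only characters that open a new branch:
  "qck" → 3 new (q, c, k)
  "qcpp" → prefix "qc" already present; 2 new (p, p)
  "qcpqcp" → prefix "qcp" already present; 3 new (q, c, p)
  "qcp" → prefix "qcp" already present; 0 new (none)
Total nodes = 3 + 2 + 3 + 0 = 8

8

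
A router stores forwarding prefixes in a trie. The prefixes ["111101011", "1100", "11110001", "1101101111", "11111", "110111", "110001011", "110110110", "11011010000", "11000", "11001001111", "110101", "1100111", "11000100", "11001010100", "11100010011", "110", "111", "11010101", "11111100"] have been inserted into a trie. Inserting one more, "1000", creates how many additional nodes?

The longest prefix of "1000" already in the trie is "1" (length 1).
New nodes needed: |"1000"| − 1 = 4 − 1 = 3.

3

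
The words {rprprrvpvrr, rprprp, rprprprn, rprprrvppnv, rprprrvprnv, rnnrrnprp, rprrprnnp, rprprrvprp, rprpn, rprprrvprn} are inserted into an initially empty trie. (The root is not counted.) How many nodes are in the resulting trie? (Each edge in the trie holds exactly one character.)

Trace insertions, counting only characters that open a new branch:
  "rprprrvpvrr" → 11 new (r, p, r, p, r, r, v, p, v, r, r)
  "rprprp" → prefix "rprpr" already present; 1 new (p)
  "rprprprn" → prefix "rprprp" already present; 2 new (r, n)
  "rprprrvppnv" → prefix "rprprrvp" already present; 3 new (p, n, v)
  "rprprrvprnv" → prefix "rprprrvp" already present; 3 new (r, n, v)
  "rnnrrnprp" → prefix "r" already present; 8 new (n, n, r, r, n, p, r, p)
  "rprrprnnp" → prefix "rpr" already present; 6 new (r, p, r, n, n, p)
  "rprprrvprp" → prefix "rprprrvpr" already present; 1 new (p)
  "rprpn" → prefix "rprp" already present; 1 new (n)
  "rprprrvprn" → prefix "rprprrvprn" already present; 0 new (none)
Total nodes = 11 + 1 + 2 + 3 + 3 + 8 + 6 + 1 + 1 + 0 = 36

36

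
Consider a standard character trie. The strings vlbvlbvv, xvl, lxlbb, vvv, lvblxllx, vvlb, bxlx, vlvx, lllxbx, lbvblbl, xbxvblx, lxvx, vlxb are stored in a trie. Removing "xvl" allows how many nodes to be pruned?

After clearing the end-marker at "xvl", prune upward until reaching a node still needed by another word.
The suffix "vl" (2 nodes) is used only by "xvl"; the node for "x" still has the child "b", so pruning stops there.
Nodes removed: 2

2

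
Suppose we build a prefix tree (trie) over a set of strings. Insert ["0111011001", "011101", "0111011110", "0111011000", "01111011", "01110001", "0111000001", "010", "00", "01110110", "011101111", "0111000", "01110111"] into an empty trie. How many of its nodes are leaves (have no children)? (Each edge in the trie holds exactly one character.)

Leaves are exactly the stored words that no other stored word extends.
Those words: "00", "010", "0111000001", "01110001", "0111011000", "0111011001", "0111011110", "01111011"
Leaf count: 8

8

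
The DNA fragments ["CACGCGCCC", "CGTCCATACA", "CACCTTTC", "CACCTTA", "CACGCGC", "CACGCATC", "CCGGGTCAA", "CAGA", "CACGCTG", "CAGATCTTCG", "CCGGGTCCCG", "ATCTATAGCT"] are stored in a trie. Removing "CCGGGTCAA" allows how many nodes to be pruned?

Walk "CCGGGTCAA" from the leaf back toward the root, removing each node that no remaining word uses.
The suffix "AA" (2 nodes) is used only by "CCGGGTCAA"; the node for "CCGGGTC" still has the child "C", so pruning stops there.
Nodes removed: 2

2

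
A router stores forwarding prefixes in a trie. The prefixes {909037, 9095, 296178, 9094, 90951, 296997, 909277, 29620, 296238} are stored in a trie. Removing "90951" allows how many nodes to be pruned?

Walk "90951" from the leaf back toward the root, removing each node that no remaining word uses.
The suffix "1" (1 node) is used only by "90951"; "9095" is itself a stored word, so pruning stops there.
Nodes removed: 1

1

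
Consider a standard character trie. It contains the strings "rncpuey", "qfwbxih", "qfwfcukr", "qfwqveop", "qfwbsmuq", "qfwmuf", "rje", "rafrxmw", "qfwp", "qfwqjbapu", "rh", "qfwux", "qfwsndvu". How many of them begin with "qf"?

Filter for entries beginning with "qf":
Words under "qf": qfwbsmuq, qfwbxih, qfwfcukr, qfwmuf, qfwp, qfwqjbapu, qfwqveop, qfwsndvu, qfwux
Count: 9

9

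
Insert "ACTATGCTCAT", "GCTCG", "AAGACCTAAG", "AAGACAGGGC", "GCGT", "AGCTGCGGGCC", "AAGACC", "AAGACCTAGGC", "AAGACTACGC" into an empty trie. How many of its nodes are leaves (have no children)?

8

A leaf is a node with no children — equivalently, the end of a word that is not a proper prefix of any other stored word.
Those words: "AAGACAGGGC", "AAGACCTAAG", "AAGACCTAGGC", "AAGACTACGC", "ACTATGCTCAT", "AGCTGCGGGCC", "GCGT", "GCTCG"
Leaf count: 8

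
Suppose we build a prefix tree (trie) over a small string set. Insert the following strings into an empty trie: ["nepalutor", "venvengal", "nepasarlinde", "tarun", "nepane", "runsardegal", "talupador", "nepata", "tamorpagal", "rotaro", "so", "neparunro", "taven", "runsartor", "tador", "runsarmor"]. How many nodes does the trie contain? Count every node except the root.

Count nodes per top-level branch (shared prefixes stored once):
  'n'-branch (nepalutor, nepane, neparunro, nepasarlinde, nepata): 26 nodes
  'r'-branch (rotaro, runsardegal, runsarmor, runsartor): 22 nodes
  's'-branch (so): 2 nodes
  't'-branch (tador, talupador, tamorpagal, tarun, taven): 26 nodes
  'v'-branch (venvengal): 9 nodes
Sum: 85

85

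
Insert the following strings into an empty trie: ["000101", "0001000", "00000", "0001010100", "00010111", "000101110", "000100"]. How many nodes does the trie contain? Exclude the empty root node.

For each word, the new-node count is its length minus the longest prefix already in the trie:
  "000101" → 6 new (0, 0, 0, 1, 0, 1)
  "0001000" → prefix "00010" already present; 2 new (0, 0)
  "00000" → prefix "000" already present; 2 new (0, 0)
  "0001010100" → prefix "000101" already present; 4 new (0, 1, 0, 0)
  "00010111" → prefix "000101" already present; 2 new (1, 1)
  "000101110" → prefix "00010111" already present; 1 new (0)
  "000100" → prefix "000100" already present; 0 new (none)
Total nodes = 6 + 2 + 2 + 4 + 2 + 1 + 0 = 17

17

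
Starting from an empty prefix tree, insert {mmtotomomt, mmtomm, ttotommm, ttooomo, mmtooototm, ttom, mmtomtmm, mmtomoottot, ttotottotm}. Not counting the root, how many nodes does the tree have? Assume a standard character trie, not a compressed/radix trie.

Count nodes per top-level branch (shared prefixes stored once):
  'm'-branch (mmtomm, mmtomoottot, mmtomtmm, mmtooototm, mmtotomomt): 27 nodes
  't'-branch (ttom, ttooomo, ttotommm, ttotottotm): 18 nodes
Sum: 45

45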